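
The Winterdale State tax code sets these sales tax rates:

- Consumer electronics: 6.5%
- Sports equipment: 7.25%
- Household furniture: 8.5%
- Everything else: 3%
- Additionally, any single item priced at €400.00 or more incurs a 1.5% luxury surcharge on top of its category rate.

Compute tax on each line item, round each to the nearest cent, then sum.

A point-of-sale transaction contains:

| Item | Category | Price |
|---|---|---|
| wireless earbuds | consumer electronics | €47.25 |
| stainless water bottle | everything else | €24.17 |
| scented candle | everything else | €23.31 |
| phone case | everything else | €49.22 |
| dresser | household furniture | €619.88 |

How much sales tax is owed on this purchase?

€67.97

Wireless earbuds €47.25: consumer electronics → 6.5% → €3.07
Stainless water bottle €24.17: everything else → 3% → €0.73
Scented candle €23.31: everything else → 3% → €0.70
Phone case €49.22: everything else → 3% → €1.48
Dresser €619.88: household furniture → 8.5% + 1.5% surcharge = 10% → €61.99
Total tax = €3.07 + €0.73 + €0.70 + €1.48 + €61.99 = €67.97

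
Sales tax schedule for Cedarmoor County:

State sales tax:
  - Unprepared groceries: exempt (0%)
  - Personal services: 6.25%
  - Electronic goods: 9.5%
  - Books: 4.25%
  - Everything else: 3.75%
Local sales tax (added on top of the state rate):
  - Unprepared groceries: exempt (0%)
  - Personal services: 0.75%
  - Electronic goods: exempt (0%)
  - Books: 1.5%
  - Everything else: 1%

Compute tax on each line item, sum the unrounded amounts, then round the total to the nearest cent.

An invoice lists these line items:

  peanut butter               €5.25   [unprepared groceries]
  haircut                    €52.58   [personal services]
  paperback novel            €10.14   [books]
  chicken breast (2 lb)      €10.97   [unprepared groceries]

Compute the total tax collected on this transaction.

€4.26

Peanut butter €5.25: unprepared groceries → 0% + 0% local = 0% → €0.00
Haircut €52.58: personal services → 6.25% + 0.75% local = 7% → €3.6806
Paperback novel €10.14: books → 4.25% + 1.5% local = 5.75% → €0.58305
Chicken breast (2 lb) €10.97: unprepared groceries → 0% + 0% local = 0% → €0.00
Unrounded tax sum = €4.26365 → €4.26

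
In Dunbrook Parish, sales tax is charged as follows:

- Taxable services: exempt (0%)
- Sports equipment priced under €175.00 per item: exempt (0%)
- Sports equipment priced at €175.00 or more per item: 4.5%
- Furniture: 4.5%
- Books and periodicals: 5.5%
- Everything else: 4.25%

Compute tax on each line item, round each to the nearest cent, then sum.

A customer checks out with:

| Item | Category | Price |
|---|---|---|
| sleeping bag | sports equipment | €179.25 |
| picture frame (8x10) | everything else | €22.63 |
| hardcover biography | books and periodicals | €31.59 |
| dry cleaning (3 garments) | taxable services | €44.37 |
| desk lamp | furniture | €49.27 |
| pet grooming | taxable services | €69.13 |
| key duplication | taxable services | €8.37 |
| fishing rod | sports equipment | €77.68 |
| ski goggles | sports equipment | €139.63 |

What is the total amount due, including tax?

Sleeping bag €179.25: sports equipment, €175.00 or more → 4.5% → €8.07
Picture frame (8x10) €22.63: everything else → 4.25% → €0.96
Hardcover biography €31.59: books and periodicals → 5.5% → €1.74
Dry cleaning (3 garments) €44.37: taxable services → 0% → €0.00
Desk lamp €49.27: furniture → 4.5% → €2.22
Pet grooming €69.13: taxable services → 0% → €0.00
Key duplication €8.37: taxable services → 0% → €0.00
Fishing rod €77.68: sports equipment, under €175.00 → 0% → €0.00
Ski goggles €139.63: sports equipment, under €175.00 → 0% → €0.00
Subtotal = €621.92; tax = €12.99; total due = €634.91

€634.91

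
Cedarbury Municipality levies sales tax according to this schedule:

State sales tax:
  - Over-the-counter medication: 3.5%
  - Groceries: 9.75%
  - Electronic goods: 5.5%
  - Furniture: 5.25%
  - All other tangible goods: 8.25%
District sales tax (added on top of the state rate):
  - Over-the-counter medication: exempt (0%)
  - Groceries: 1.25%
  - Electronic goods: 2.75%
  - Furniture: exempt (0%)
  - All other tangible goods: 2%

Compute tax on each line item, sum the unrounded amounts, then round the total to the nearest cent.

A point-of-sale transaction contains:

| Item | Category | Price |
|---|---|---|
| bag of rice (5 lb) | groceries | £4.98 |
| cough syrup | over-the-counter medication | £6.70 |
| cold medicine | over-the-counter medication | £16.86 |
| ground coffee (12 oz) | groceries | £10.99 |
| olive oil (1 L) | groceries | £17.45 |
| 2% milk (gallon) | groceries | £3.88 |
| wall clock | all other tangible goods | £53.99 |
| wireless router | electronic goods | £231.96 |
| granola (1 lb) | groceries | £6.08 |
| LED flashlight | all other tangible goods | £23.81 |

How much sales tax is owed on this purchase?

Bag of rice (5 lb) £4.98: groceries → 9.75% + 1.25% district = 11% → £0.5478
Cough syrup £6.70: over-the-counter medication → 3.5% + 0% district = 3.5% → £0.2345
Cold medicine £16.86: over-the-counter medication → 3.5% + 0% district = 3.5% → £0.5901
Ground coffee (12 oz) £10.99: groceries → 9.75% + 1.25% district = 11% → £1.2089
Olive oil (1 L) £17.45: groceries → 9.75% + 1.25% district = 11% → £1.9195
2% milk (gallon) £3.88: groceries → 9.75% + 1.25% district = 11% → £0.4268
Wall clock £53.99: all other tangible goods → 8.25% + 2% district = 10.25% → £5.533975
Wireless router £231.96: electronic goods → 5.5% + 2.75% district = 8.25% → £19.1367
Granola (1 lb) £6.08: groceries → 9.75% + 1.25% district = 11% → £0.6688
LED flashlight £23.81: all other tangible goods → 8.25% + 2% district = 10.25% → £2.440525
Unrounded tax sum = £32.7076 → £32.71

£32.71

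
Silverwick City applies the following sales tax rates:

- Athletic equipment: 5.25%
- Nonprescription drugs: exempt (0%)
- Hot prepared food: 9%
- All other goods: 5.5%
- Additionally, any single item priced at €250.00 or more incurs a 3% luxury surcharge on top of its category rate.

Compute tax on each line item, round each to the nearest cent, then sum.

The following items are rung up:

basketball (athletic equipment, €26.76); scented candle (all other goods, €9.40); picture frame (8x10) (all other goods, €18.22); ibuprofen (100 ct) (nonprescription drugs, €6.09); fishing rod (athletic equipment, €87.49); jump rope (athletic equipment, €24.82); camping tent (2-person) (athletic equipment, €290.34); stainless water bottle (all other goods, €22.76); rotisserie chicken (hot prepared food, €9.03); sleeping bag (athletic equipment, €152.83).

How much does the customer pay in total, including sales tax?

€690.58

Basketball €26.76: athletic equipment → 5.25% → €1.40
Scented candle €9.40: all other goods → 5.5% → €0.52
Picture frame (8x10) €18.22: all other goods → 5.5% → €1.00
Ibuprofen (100 ct) €6.09: nonprescription drugs → 0% → €0.00
Fishing rod €87.49: athletic equipment → 5.25% → €4.59
Jump rope €24.82: athletic equipment → 5.25% → €1.30
Camping tent (2-person) €290.34: athletic equipment → 5.25% + 3% surcharge = 8.25% → €23.95
Stainless water bottle €22.76: all other goods → 5.5% → €1.25
Rotisserie chicken €9.03: hot prepared food → 9% → €0.81
Sleeping bag €152.83: athletic equipment → 5.25% → €8.02
Subtotal = €647.74; tax = €42.84; total due = €690.58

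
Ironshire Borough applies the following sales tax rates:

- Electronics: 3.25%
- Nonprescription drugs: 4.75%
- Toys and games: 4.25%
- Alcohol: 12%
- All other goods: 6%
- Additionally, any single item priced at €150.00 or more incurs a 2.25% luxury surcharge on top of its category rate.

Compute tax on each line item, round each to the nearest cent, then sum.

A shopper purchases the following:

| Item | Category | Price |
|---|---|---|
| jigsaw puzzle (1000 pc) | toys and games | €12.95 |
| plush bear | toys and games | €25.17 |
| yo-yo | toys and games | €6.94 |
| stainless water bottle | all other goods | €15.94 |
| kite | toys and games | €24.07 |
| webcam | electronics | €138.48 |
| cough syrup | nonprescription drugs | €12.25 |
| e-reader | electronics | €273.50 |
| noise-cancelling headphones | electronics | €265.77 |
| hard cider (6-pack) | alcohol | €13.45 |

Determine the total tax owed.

Jigsaw puzzle (1000 pc) €12.95: toys and games → 4.25% → €0.55
Plush bear €25.17: toys and games → 4.25% → €1.07
Yo-yo €6.94: toys and games → 4.25% → €0.29
Stainless water bottle €15.94: all other goods → 6% → €0.96
Kite €24.07: toys and games → 4.25% → €1.02
Webcam €138.48: electronics → 3.25% → €4.50
Cough syrup €12.25: nonprescription drugs → 4.75% → €0.58
E-reader €273.50: electronics → 3.25% + 2.25% surcharge = 5.5% → €15.04
Noise-cancelling headphones €265.77: electronics → 3.25% + 2.25% surcharge = 5.5% → €14.62
Hard cider (6-pack) €13.45: alcohol → 12% → €1.61
Total tax = €0.55 + €1.07 + €0.29 + €0.96 + €1.02 + €4.50 + €0.58 + €15.04 + €14.62 + €1.61 = €40.24

€40.24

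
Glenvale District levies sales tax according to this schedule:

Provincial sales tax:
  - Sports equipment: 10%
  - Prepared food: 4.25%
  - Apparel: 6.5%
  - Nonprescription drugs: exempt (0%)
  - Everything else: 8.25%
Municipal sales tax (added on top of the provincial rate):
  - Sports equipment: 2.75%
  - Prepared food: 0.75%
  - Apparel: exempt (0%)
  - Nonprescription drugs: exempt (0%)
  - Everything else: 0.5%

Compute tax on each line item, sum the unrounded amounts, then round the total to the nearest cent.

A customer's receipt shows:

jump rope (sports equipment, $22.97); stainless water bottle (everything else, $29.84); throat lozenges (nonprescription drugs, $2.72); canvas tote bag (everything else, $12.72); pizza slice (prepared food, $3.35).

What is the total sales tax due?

$6.82

Jump rope $22.97: sports equipment → 10% + 2.75% municipal = 12.75% → $2.928675
Stainless water bottle $29.84: everything else → 8.25% + 0.5% municipal = 8.75% → $2.611
Throat lozenges $2.72: nonprescription drugs → 0% + 0% municipal = 0% → $0.00
Canvas tote bag $12.72: everything else → 8.25% + 0.5% municipal = 8.75% → $1.113
Pizza slice $3.35: prepared food → 4.25% + 0.75% municipal = 5% → $0.1675
Unrounded tax sum = $6.820175 → $6.82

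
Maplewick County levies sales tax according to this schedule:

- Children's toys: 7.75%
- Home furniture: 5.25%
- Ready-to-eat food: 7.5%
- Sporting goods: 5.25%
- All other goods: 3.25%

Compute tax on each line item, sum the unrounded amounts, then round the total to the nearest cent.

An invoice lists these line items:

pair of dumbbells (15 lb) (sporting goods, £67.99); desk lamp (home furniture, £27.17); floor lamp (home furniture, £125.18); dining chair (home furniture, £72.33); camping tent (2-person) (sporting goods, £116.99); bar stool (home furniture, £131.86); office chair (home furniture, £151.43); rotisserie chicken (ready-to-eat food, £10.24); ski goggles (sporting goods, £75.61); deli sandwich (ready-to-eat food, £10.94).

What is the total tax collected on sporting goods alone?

£13.68

Pair of dumbbells (15 lb) £67.99: sporting goods → 5.25% → £3.569475
Camping tent (2-person) £116.99: sporting goods → 5.25% → £6.141975
Ski goggles £75.61: sporting goods → 5.25% → £3.969525
Tax on sporting goods: unrounded sum = £13.680975 → £13.68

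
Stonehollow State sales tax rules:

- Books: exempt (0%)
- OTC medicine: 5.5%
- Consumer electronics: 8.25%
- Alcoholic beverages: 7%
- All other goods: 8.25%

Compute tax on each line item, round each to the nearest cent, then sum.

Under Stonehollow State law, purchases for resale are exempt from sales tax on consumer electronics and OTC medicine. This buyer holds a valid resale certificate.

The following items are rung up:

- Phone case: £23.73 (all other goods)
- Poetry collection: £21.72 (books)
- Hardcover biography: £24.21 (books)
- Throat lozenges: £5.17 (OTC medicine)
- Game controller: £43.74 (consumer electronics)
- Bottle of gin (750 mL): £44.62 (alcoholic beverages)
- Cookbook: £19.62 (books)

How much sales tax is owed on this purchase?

Phone case £23.73: all other goods → 8.25% → £1.96
Poetry collection £21.72: books → 0% → £0.00
Hardcover biography £24.21: books → 0% → £0.00
Throat lozenges £5.17: OTC medicine, buyer-exempt → 0% → £0.00
Game controller £43.74: consumer electronics, buyer-exempt → 0% → £0.00
Bottle of gin (750 mL) £44.62: alcoholic beverages → 7% → £3.12
Cookbook £19.62: books → 0% → £0.00
Total tax = £1.96 + £3.12 = £5.08

£5.08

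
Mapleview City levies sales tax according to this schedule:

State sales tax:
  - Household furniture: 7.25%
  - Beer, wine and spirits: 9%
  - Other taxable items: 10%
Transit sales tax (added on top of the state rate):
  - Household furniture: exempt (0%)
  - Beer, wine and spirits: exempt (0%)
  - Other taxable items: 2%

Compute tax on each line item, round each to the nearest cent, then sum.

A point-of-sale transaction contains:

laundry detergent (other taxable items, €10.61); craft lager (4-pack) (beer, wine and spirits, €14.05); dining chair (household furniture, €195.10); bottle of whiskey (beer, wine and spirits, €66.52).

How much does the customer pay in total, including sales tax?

Laundry detergent €10.61: other taxable items → 10% + 2% transit = 12% → €1.27
Craft lager (4-pack) €14.05: beer, wine and spirits → 9% + 0% transit = 9% → €1.26
Dining chair €195.10: household furniture → 7.25% + 0% transit = 7.25% → €14.14
Bottle of whiskey €66.52: beer, wine and spirits → 9% + 0% transit = 9% → €5.99
Subtotal = €286.28; tax = €22.66; total due = €308.94

€308.94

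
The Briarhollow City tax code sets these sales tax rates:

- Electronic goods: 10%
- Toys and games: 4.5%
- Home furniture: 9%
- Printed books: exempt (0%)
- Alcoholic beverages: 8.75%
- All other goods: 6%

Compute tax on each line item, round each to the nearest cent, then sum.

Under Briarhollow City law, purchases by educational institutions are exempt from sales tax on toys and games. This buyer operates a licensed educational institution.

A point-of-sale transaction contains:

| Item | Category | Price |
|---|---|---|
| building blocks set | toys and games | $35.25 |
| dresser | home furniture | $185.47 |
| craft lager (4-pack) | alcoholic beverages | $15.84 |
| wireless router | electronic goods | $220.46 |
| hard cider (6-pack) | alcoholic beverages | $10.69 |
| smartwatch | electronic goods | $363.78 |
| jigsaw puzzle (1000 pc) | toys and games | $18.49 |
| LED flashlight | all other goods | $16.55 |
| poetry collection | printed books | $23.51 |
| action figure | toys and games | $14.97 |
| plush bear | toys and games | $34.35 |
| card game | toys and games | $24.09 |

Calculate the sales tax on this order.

Building blocks set $35.25: toys and games, buyer-exempt → 0% → $0.00
Dresser $185.47: home furniture → 9% → $16.69
Craft lager (4-pack) $15.84: alcoholic beverages → 8.75% → $1.39
Wireless router $220.46: electronic goods → 10% → $22.05
Hard cider (6-pack) $10.69: alcoholic beverages → 8.75% → $0.94
Smartwatch $363.78: electronic goods → 10% → $36.38
Jigsaw puzzle (1000 pc) $18.49: toys and games, buyer-exempt → 0% → $0.00
LED flashlight $16.55: all other goods → 6% → $0.99
Poetry collection $23.51: printed books → 0% → $0.00
Action figure $14.97: toys and games, buyer-exempt → 0% → $0.00
Plush bear $34.35: toys and games, buyer-exempt → 0% → $0.00
Card game $24.09: toys and games, buyer-exempt → 0% → $0.00
Total tax = $16.69 + $1.39 + $22.05 + $0.94 + $36.38 + $0.99 = $78.44

$78.44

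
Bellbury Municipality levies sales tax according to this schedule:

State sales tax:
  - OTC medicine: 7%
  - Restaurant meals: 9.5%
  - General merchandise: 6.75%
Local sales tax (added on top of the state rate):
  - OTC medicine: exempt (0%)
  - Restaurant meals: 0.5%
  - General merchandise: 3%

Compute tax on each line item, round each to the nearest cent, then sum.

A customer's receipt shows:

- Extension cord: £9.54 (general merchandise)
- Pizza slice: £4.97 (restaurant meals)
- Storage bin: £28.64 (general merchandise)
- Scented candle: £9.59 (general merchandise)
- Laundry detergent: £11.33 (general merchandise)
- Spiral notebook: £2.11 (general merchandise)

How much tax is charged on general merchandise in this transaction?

£5.97

Extension cord £9.54: general merchandise → 6.75% + 3% local = 9.75% → £0.93
Storage bin £28.64: general merchandise → 6.75% + 3% local = 9.75% → £2.79
Scented candle £9.59: general merchandise → 6.75% + 3% local = 9.75% → £0.94
Laundry detergent £11.33: general merchandise → 6.75% + 3% local = 9.75% → £1.10
Spiral notebook £2.11: general merchandise → 6.75% + 3% local = 9.75% → £0.21
Tax on general merchandise = £0.93 + £2.79 + £0.94 + £1.10 + £0.21 = £5.97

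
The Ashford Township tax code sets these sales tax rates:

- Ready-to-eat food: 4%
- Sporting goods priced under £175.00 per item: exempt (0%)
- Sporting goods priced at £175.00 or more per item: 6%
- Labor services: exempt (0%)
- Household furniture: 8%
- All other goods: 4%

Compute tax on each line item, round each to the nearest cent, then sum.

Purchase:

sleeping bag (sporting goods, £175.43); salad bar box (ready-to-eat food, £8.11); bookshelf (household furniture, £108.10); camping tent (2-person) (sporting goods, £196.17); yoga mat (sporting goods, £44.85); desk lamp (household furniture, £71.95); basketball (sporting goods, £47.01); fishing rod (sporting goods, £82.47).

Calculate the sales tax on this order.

Sleeping bag £175.43: sporting goods, £175.00 or more → 6% → £10.53
Salad bar box £8.11: ready-to-eat food → 4% → £0.32
Bookshelf £108.10: household furniture → 8% → £8.65
Camping tent (2-person) £196.17: sporting goods, £175.00 or more → 6% → £11.77
Yoga mat £44.85: sporting goods, under £175.00 → 0% → £0.00
Desk lamp £71.95: household furniture → 8% → £5.76
Basketball £47.01: sporting goods, under £175.00 → 0% → £0.00
Fishing rod £82.47: sporting goods, under £175.00 → 0% → £0.00
Total tax = £10.53 + £0.32 + £8.65 + £11.77 + £5.76 = £37.03

£37.03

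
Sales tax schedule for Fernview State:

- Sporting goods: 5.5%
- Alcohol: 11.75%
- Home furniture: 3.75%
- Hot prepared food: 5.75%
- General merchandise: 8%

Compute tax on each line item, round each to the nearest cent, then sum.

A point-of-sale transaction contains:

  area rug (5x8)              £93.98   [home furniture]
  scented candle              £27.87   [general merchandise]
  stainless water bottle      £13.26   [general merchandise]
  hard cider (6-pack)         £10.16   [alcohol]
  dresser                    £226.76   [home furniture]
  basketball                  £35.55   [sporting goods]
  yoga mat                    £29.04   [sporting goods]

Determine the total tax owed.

Area rug (5x8) £93.98: home furniture → 3.75% → £3.52
Scented candle £27.87: general merchandise → 8% → £2.23
Stainless water bottle £13.26: general merchandise → 8% → £1.06
Hard cider (6-pack) £10.16: alcohol → 11.75% → £1.19
Dresser £226.76: home furniture → 3.75% → £8.50
Basketball £35.55: sporting goods → 5.5% → £1.96
Yoga mat £29.04: sporting goods → 5.5% → £1.60
Total tax = £3.52 + £2.23 + £1.06 + £1.19 + £8.50 + £1.96 + £1.60 = £20.06

£20.06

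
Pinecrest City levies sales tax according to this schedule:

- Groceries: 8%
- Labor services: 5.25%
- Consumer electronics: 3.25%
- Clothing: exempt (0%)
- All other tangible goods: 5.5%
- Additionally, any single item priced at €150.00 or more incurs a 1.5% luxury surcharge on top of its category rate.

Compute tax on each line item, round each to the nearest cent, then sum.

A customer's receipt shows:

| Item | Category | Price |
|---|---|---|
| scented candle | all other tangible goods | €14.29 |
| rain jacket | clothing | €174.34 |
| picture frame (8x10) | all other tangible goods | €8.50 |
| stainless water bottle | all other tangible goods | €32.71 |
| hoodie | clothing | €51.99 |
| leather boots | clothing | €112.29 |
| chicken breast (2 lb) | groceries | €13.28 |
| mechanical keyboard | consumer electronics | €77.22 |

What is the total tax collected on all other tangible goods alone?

€3.06

Scented candle €14.29: all other tangible goods → 5.5% → €0.79
Picture frame (8x10) €8.50: all other tangible goods → 5.5% → €0.47
Stainless water bottle €32.71: all other tangible goods → 5.5% → €1.80
Tax on all other tangible goods = €0.79 + €0.47 + €1.80 = €3.06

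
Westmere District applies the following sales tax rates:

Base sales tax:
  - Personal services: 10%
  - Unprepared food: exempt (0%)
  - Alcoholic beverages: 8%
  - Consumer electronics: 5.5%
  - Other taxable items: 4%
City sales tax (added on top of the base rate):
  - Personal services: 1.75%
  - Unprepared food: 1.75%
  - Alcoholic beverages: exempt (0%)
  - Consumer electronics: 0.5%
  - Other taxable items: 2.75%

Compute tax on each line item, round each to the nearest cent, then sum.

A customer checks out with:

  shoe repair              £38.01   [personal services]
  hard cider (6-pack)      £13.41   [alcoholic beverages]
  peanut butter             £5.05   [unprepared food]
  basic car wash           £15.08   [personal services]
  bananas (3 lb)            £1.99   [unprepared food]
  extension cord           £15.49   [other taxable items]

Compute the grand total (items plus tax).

Shoe repair £38.01: personal services → 10% + 1.75% city = 11.75% → £4.47
Hard cider (6-pack) £13.41: alcoholic beverages → 8% + 0% city = 8% → £1.07
Peanut butter £5.05: unprepared food → 0% + 1.75% city = 1.75% → £0.09
Basic car wash £15.08: personal services → 10% + 1.75% city = 11.75% → £1.77
Bananas (3 lb) £1.99: unprepared food → 0% + 1.75% city = 1.75% → £0.03
Extension cord £15.49: other taxable items → 4% + 2.75% city = 6.75% → £1.05
Subtotal = £89.03; tax = £8.48; total due = £97.51

£97.51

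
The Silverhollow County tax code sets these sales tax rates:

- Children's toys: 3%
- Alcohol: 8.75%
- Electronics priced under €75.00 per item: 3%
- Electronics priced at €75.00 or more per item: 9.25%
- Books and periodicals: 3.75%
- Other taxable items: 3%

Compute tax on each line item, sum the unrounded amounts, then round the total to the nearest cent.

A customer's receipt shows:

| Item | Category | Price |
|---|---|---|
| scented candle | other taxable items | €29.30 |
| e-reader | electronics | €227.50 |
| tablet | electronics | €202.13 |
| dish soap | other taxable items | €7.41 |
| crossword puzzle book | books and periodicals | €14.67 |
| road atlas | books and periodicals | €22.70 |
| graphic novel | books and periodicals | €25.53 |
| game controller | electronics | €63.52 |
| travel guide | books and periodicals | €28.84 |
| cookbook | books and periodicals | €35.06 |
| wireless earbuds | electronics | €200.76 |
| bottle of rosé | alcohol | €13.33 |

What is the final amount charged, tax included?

€937.99

Scented candle €29.30: other taxable items → 3% → €0.879
E-reader €227.50: electronics, €75.00 or more → 9.25% → €21.04375
Tablet €202.13: electronics, €75.00 or more → 9.25% → €18.697025
Dish soap €7.41: other taxable items → 3% → €0.2223
Crossword puzzle book €14.67: books and periodicals → 3.75% → €0.550125
Road atlas €22.70: books and periodicals → 3.75% → €0.85125
Graphic novel €25.53: books and periodicals → 3.75% → €0.957375
Game controller €63.52: electronics, under €75.00 → 3% → €1.9056
Travel guide €28.84: books and periodicals → 3.75% → €1.0815
Cookbook €35.06: books and periodicals → 3.75% → €1.31475
Wireless earbuds €200.76: electronics, €75.00 or more → 9.25% → €18.5703
Bottle of rosé €13.33: alcohol → 8.75% → €1.166375
Subtotal = €870.75; unrounded tax = €67.23935 → €67.24; total due = €937.99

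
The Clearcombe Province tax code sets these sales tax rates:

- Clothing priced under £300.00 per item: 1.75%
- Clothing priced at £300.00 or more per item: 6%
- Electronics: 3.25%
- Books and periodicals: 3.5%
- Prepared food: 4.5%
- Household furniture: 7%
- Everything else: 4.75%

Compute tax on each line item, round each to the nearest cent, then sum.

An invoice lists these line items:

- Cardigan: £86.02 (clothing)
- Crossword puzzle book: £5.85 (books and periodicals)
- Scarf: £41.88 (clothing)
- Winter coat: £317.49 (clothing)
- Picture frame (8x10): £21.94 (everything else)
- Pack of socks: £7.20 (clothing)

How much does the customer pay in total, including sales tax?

Cardigan £86.02: clothing, under £300.00 → 1.75% → £1.51
Crossword puzzle book £5.85: books and periodicals → 3.5% → £0.20
Scarf £41.88: clothing, under £300.00 → 1.75% → £0.73
Winter coat £317.49: clothing, £300.00 or more → 6% → £19.05
Picture frame (8x10) £21.94: everything else → 4.75% → £1.04
Pack of socks £7.20: clothing, under £300.00 → 1.75% → £0.13
Subtotal = £480.38; tax = £22.66; total due = £503.04

£503.04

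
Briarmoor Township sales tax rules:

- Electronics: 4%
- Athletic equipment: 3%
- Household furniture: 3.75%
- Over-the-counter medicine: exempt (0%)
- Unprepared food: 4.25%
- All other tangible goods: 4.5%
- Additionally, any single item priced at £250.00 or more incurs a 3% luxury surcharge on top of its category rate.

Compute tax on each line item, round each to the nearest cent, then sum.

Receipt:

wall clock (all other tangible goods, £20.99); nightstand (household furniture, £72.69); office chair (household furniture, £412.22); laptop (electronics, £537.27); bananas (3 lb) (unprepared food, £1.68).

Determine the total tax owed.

Wall clock £20.99: all other tangible goods → 4.5% → £0.94
Nightstand £72.69: household furniture → 3.75% → £2.73
Office chair £412.22: household furniture → 3.75% + 3% surcharge = 6.75% → £27.82
Laptop £537.27: electronics → 4% + 3% surcharge = 7% → £37.61
Bananas (3 lb) £1.68: unprepared food → 4.25% → £0.07
Total tax = £0.94 + £2.73 + £27.82 + £37.61 + £0.07 = £69.17

£69.17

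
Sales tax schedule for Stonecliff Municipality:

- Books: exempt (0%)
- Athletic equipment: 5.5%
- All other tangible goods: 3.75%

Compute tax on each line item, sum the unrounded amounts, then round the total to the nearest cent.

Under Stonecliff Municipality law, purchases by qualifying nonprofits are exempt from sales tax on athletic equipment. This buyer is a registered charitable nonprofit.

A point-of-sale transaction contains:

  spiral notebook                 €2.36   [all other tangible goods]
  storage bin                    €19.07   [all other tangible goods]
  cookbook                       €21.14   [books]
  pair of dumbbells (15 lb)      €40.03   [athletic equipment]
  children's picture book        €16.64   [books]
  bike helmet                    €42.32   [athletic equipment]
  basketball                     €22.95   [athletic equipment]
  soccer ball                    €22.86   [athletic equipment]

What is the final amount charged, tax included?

€188.17

Spiral notebook €2.36: all other tangible goods → 3.75% → €0.0885
Storage bin €19.07: all other tangible goods → 3.75% → €0.715125
Cookbook €21.14: books → 0% → €0.00
Pair of dumbbells (15 lb) €40.03: athletic equipment, buyer-exempt → 0% → €0.00
Children's picture book €16.64: books → 0% → €0.00
Bike helmet €42.32: athletic equipment, buyer-exempt → 0% → €0.00
Basketball €22.95: athletic equipment, buyer-exempt → 0% → €0.00
Soccer ball €22.86: athletic equipment, buyer-exempt → 0% → €0.00
Subtotal = €187.37; unrounded tax = €0.803625 → €0.80; total due = €188.17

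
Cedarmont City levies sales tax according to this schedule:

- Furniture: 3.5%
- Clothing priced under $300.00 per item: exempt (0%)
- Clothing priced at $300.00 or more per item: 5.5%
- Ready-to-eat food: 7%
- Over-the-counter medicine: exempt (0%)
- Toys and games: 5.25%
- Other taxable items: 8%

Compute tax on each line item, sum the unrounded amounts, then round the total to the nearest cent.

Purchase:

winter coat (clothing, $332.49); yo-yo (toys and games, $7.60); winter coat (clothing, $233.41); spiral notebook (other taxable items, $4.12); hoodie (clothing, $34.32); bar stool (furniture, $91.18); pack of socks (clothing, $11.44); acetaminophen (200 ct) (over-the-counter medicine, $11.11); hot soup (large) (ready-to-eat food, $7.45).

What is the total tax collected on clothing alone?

$18.29

Winter coat $332.49: clothing, $300.00 or more → 5.5% → $18.28695
Winter coat $233.41: clothing, under $300.00 → 0% → $0.00
Hoodie $34.32: clothing, under $300.00 → 0% → $0.00
Pack of socks $11.44: clothing, under $300.00 → 0% → $0.00
Tax on clothing: unrounded sum = $18.28695 → $18.29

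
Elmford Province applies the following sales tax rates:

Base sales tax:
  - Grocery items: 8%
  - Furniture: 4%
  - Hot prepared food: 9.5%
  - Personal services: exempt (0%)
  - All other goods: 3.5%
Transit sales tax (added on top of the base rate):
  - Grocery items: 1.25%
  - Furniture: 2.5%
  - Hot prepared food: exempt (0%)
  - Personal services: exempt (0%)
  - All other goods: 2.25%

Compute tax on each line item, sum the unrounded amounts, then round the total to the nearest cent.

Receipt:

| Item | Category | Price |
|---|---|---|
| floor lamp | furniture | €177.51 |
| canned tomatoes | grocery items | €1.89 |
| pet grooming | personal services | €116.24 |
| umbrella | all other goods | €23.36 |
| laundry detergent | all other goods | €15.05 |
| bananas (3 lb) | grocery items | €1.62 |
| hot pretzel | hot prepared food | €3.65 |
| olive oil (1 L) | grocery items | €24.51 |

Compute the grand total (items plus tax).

€380.52

Floor lamp €177.51: furniture → 4% + 2.5% transit = 6.5% → €11.53815
Canned tomatoes €1.89: grocery items → 8% + 1.25% transit = 9.25% → €0.174825
Pet grooming €116.24: personal services → 0% + 0% transit = 0% → €0.00
Umbrella €23.36: all other goods → 3.5% + 2.25% transit = 5.75% → €1.3432
Laundry detergent €15.05: all other goods → 3.5% + 2.25% transit = 5.75% → €0.865375
Bananas (3 lb) €1.62: grocery items → 8% + 1.25% transit = 9.25% → €0.14985
Hot pretzel €3.65: hot prepared food → 9.5% + 0% transit = 9.5% → €0.34675
Olive oil (1 L) €24.51: grocery items → 8% + 1.25% transit = 9.25% → €2.267175
Subtotal = €363.83; unrounded tax = €16.685325 → €16.69; total due = €380.52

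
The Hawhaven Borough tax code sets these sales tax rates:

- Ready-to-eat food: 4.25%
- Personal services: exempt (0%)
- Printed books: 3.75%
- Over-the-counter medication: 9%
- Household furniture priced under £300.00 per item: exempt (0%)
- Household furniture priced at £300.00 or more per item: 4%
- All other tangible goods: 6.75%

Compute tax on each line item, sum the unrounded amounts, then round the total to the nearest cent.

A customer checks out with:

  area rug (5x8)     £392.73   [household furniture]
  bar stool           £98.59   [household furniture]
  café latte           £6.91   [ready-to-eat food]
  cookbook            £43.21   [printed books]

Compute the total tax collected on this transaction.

£17.62

Area rug (5x8) £392.73: household furniture, £300.00 or more → 4% → £15.7092
Bar stool £98.59: household furniture, under £300.00 → 0% → £0.00
Café latte £6.91: ready-to-eat food → 4.25% → £0.293675
Cookbook £43.21: printed books → 3.75% → £1.620375
Unrounded tax sum = £17.62325 → £17.62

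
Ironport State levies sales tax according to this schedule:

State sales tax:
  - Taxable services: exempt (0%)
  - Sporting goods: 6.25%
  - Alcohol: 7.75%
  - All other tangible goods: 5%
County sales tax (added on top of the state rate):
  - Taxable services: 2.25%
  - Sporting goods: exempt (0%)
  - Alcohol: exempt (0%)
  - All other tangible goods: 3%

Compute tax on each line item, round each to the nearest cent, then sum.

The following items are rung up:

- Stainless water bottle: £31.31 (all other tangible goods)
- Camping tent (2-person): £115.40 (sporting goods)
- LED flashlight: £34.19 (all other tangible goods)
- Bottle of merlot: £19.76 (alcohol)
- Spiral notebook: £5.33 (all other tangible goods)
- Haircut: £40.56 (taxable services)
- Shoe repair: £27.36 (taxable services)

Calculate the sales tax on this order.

£15.94

Stainless water bottle £31.31: all other tangible goods → 5% + 3% county = 8% → £2.50
Camping tent (2-person) £115.40: sporting goods → 6.25% + 0% county = 6.25% → £7.21
LED flashlight £34.19: all other tangible goods → 5% + 3% county = 8% → £2.74
Bottle of merlot £19.76: alcohol → 7.75% + 0% county = 7.75% → £1.53
Spiral notebook £5.33: all other tangible goods → 5% + 3% county = 8% → £0.43
Haircut £40.56: taxable services → 0% + 2.25% county = 2.25% → £0.91
Shoe repair £27.36: taxable services → 0% + 2.25% county = 2.25% → £0.62
Total tax = £2.50 + £7.21 + £2.74 + £1.53 + £0.43 + £0.91 + £0.62 = £15.94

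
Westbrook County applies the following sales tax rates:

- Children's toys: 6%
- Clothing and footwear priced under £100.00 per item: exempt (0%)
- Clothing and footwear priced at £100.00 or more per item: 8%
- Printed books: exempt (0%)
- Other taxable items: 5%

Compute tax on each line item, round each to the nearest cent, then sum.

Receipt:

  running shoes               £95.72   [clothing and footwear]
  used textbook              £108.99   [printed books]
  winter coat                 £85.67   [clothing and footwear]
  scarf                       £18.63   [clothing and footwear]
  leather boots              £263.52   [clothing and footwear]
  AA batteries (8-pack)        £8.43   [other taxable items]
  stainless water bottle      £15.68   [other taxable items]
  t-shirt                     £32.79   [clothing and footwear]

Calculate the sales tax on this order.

Running shoes £95.72: clothing and footwear, under £100.00 → 0% → £0.00
Used textbook £108.99: printed books → 0% → £0.00
Winter coat £85.67: clothing and footwear, under £100.00 → 0% → £0.00
Scarf £18.63: clothing and footwear, under £100.00 → 0% → £0.00
Leather boots £263.52: clothing and footwear, £100.00 or more → 8% → £21.08
AA batteries (8-pack) £8.43: other taxable items → 5% → £0.42
Stainless water bottle £15.68: other taxable items → 5% → £0.78
T-shirt £32.79: clothing and footwear, under £100.00 → 0% → £0.00
Total tax = £21.08 + £0.42 + £0.78 = £22.28

£22.28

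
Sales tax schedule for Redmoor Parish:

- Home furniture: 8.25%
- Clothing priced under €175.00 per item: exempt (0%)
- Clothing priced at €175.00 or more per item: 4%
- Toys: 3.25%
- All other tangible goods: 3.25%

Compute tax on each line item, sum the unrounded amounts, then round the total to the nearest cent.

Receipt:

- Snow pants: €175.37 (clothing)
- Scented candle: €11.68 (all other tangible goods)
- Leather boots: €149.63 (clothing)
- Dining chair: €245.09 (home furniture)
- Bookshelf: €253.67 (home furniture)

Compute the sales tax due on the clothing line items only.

€7.01

Snow pants €175.37: clothing, €175.00 or more → 4% → €7.0148
Leather boots €149.63: clothing, under €175.00 → 0% → €0.00
Tax on clothing: unrounded sum = €7.0148 → €7.01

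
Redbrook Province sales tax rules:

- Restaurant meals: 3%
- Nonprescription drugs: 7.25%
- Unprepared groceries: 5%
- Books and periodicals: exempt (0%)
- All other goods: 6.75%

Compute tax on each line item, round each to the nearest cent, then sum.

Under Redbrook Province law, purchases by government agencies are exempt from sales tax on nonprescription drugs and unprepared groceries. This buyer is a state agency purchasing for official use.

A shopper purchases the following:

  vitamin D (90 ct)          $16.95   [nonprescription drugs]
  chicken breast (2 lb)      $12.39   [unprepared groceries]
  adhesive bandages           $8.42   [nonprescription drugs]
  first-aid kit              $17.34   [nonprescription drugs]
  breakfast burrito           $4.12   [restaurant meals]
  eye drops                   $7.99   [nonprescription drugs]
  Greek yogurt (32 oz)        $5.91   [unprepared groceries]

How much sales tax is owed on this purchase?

Vitamin D (90 ct) $16.95: nonprescription drugs, buyer-exempt → 0% → $0.00
Chicken breast (2 lb) $12.39: unprepared groceries, buyer-exempt → 0% → $0.00
Adhesive bandages $8.42: nonprescription drugs, buyer-exempt → 0% → $0.00
First-aid kit $17.34: nonprescription drugs, buyer-exempt → 0% → $0.00
Breakfast burrito $4.12: restaurant meals → 3% → $0.12
Eye drops $7.99: nonprescription drugs, buyer-exempt → 0% → $0.00
Greek yogurt (32 oz) $5.91: unprepared groceries, buyer-exempt → 0% → $0.00
Total tax = $0.12

$0.12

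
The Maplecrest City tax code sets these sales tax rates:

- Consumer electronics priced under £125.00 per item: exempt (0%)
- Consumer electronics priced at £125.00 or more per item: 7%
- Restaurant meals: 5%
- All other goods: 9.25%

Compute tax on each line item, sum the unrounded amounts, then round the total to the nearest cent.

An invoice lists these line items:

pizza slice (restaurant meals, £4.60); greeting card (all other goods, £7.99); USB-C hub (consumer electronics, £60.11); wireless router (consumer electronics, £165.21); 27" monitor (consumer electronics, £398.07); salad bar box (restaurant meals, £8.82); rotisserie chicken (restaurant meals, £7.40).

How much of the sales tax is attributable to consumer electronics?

£39.43

USB-C hub £60.11: consumer electronics, under £125.00 → 0% → £0.00
Wireless router £165.21: consumer electronics, £125.00 or more → 7% → £11.5647
27" monitor £398.07: consumer electronics, £125.00 or more → 7% → £27.8649
Tax on consumer electronics: unrounded sum = £39.4296 → £39.43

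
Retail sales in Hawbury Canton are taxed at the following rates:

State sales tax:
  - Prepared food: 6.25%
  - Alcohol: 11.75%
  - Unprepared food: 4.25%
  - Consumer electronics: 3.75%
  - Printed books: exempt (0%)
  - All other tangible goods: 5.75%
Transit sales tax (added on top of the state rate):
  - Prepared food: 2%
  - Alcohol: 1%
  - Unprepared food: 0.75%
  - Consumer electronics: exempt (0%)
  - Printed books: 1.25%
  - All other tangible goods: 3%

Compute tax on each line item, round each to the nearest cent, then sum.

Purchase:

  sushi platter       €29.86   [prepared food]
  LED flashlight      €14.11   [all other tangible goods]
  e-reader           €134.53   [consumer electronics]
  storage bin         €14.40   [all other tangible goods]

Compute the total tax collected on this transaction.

€9.99

Sushi platter €29.86: prepared food → 6.25% + 2% transit = 8.25% → €2.46
LED flashlight €14.11: all other tangible goods → 5.75% + 3% transit = 8.75% → €1.23
E-reader €134.53: consumer electronics → 3.75% + 0% transit = 3.75% → €5.04
Storage bin €14.40: all other tangible goods → 5.75% + 3% transit = 8.75% → €1.26
Total tax = €2.46 + €1.23 + €5.04 + €1.26 = €9.99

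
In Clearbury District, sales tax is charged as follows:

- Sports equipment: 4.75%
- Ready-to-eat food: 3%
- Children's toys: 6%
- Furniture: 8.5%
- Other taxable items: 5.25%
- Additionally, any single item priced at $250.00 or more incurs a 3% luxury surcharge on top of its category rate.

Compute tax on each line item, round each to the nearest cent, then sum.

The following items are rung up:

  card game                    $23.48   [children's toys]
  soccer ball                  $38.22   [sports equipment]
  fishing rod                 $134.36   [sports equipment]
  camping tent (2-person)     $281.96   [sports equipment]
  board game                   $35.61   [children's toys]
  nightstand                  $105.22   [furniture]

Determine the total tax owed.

$42.54

Card game $23.48: children's toys → 6% → $1.41
Soccer ball $38.22: sports equipment → 4.75% → $1.82
Fishing rod $134.36: sports equipment → 4.75% → $6.38
Camping tent (2-person) $281.96: sports equipment → 4.75% + 3% surcharge = 7.75% → $21.85
Board game $35.61: children's toys → 6% → $2.14
Nightstand $105.22: furniture → 8.5% → $8.94
Total tax = $1.41 + $1.82 + $6.38 + $21.85 + $2.14 + $8.94 = $42.54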